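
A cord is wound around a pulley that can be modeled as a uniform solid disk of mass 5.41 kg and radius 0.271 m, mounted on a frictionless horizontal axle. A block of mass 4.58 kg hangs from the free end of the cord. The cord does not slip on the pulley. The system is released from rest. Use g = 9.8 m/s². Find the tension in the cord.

I = ½MR² = (1/2)(5.41)(0.271)² = 0.1987 kg·m².
Block: mg − T = ma. Pulley: TR = Iα. No-slip: a = αR, so T = (I/R²)a = 2.705·a.
Then mg = (m + 2.705)a, so a = (4.58)(9.8)/(4.58 + 2.705) = 6.161 m/s².
T = 2.705·a = 16.67 N.

T ≈ 16.7 N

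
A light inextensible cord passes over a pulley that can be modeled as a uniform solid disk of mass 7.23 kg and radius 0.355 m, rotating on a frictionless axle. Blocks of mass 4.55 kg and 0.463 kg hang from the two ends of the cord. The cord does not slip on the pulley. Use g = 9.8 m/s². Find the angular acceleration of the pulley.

α ≈ 13.1 rad/s²

I = ½MR² = (1/2)(7.23)(0.355)² = 0.4556 kg·m².
Heavier block: m₁g − T₁ = m₁a. Lighter block: T₂ − m₂g = m₂a.
Pulley: (T₁ − T₂)R = Iα = I(a/R), so T₁ − T₂ = (I/R²)a = (1/2)M_p a = 3.615·a.
Adding the three: (m₁ − m₂)g = (m₁ + m₂ + 3.615)a, so a = (4.55 − 0.463)(9.8)/(4.55 + 0.463 + 3.615) = 4.642 m/s².
α = a/R = 4.642/0.355 = 13.08 rad/s².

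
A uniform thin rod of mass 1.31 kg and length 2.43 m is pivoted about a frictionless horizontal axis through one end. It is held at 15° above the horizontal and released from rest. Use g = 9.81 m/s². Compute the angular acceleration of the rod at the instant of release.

α ≈ 5.85 rad/s²

About the pivot, I = (1/3)ML² = (1/3)(1.31)(2.43)² = 2.578 kg·m².
The weight acts at the center, a distance L/2 = 1.215 m from the pivot; τ = Mg(L/2) cos 15° = 15.08 N·m.
α = τ/I = 15.08/2.578 = 5.849 rad/s².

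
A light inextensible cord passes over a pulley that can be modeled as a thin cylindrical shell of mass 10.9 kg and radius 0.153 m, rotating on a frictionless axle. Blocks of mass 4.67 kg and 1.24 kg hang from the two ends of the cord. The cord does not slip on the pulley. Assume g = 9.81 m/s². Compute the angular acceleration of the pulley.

α ≈ 13.1 rad/s²

I = MR² = (10.9)(0.153)² = 0.2552 kg·m².
Heavier block: m₁g − T₁ = m₁a. Lighter block: T₂ − m₂g = m₂a.
Pulley: (T₁ − T₂)R = Iα = I(a/R), so T₁ − T₂ = (I/R²)a = 1·M_p a = 10.90·a.
Adding the three: (m₁ − m₂)g = (m₁ + m₂ + 10.90)a, so a = (4.67 − 1.24)(9.81)/(4.67 + 1.24 + 10.90) = 2.002 m/s².
α = a/R = 2.002/0.153 = 13.08 rad/s².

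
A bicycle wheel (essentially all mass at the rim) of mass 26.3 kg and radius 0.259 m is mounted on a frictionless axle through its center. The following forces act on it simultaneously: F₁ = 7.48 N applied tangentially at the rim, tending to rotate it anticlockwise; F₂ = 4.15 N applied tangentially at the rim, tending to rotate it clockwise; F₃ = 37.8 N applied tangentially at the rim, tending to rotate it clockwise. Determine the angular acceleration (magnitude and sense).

I = MR² = (26.3)(0.259)² = 1.764 kg·m².
Taking anticlockwise as positive: τ₁ = +(7.48)(0.259) = +1.937 N·m; τ₂ = −(4.15)(0.259) = −1.075 N·m; τ₃ = −(37.8)(0.259) = −9.790 N·m.
Net torque τ = -8.928 N·m.
α = τ/I = -8.928/1.764 = -5.060 rad/s².

α ≈ 5.06 rad/s², clockwise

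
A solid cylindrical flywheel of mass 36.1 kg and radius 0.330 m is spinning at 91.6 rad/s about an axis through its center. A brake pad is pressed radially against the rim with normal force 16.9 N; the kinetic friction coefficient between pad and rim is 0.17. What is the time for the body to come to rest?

I = ½MR² = (1/2)(36.1)(0.330)² = 1.966 kg·m².
Friction force f = μN = (0.17)(16.9) = 2.873 N at the rim; torque magnitude τ = fR = 0.9481 N·m, opposing ω.
|α| = τ/I = 0.9481/1.966 = 0.4823 rad/s² (deceleration).
0 = ω₀ − |α|t ⇒ t = ω₀/|α| = 91.6/0.4823 = 189.9 s.

t ≈ 190 s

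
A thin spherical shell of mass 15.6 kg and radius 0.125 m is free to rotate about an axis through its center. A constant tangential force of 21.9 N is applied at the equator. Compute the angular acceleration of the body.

α ≈ 16.8 rad/s²

I = (2/3)MR² = (2/3)(15.6)(0.125)² = 0.1625 kg·m².
τ = F R = (21.9)(0.125) = 2.737 N·m.
From τ = Iα: α = 2.737/0.1625 = 16.85 rad/s².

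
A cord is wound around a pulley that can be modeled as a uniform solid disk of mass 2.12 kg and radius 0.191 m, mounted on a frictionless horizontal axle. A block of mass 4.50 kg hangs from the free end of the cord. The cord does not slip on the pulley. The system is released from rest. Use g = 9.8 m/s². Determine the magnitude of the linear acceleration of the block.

a ≈ 7.93 m/s²

I = ½MR² = (1/2)(2.12)(0.191)² = 0.03867 kg·m².
Block: mg − T = ma. Pulley: TR = Iα. No-slip: a = αR, so T = (I/R²)a = 1.060·a.
Then mg = (m + 1.060)a, so a = (4.50)(9.8)/(4.50 + 1.060) = 7.932 m/s².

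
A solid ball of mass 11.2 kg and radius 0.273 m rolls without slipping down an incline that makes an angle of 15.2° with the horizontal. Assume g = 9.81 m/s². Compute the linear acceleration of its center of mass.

a ≈ 1.84 m/s²

Translation along the incline: Mg sinθ − f = Ma.
Rotation about the center: fR = Iα with I = (2/5)MR². No-slip gives a = αR, so f = (I/R²)a = (2/5)M a.
Substituting: Mg sinθ = (1 + 0.4000)Ma, so a = g sinθ/(1 + 0.4000) = (9.81) sin 15.2° / 1.400 = 1.837 m/s².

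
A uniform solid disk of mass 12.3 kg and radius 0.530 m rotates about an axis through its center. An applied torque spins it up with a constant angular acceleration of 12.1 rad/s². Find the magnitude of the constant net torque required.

I = ½MR² = (1/2)(12.3)(0.530)² = 1.728 kg·m².
τ = Iα = (1.728)(12.10) = 20.90 N·m.

τ ≈ 20.9 N·m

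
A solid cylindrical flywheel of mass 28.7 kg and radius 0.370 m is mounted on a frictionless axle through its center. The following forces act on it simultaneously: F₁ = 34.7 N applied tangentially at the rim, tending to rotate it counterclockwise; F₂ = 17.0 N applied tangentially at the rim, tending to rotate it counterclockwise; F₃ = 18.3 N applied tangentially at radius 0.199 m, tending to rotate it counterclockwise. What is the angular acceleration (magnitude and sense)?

α ≈ 11.6 rad/s², counterclockwise

I = ½MR² = (1/2)(28.7)(0.370)² = 1.965 kg·m².
Taking counterclockwise as positive: τ₁ = +(34.7)(0.370) = +12.84 N·m; τ₂ = +(17.0)(0.370) = +6.290 N·m; τ₃ = +(18.3)(0.199) = +3.642 N·m.
Net torque τ = 22.77 N·m.
α = τ/I = 22.77/1.965 = 11.59 rad/s².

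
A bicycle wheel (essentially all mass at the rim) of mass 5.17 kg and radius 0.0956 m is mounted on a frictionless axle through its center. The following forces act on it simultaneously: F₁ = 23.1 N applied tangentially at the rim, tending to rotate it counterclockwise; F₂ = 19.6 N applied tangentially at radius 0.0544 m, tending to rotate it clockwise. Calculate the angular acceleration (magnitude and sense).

α ≈ 24.2 rad/s², counterclockwise

I = MR² = (5.17)(0.0956)² = 0.04725 kg·m².
Taking counterclockwise as positive: τ₁ = +(23.1)(0.0956) = +2.208 N·m; τ₂ = −(19.6)(0.0544) = −1.066 N·m.
Net torque τ = 1.142 N·m.
α = τ/I = 1.142/0.04725 = 24.17 rad/s².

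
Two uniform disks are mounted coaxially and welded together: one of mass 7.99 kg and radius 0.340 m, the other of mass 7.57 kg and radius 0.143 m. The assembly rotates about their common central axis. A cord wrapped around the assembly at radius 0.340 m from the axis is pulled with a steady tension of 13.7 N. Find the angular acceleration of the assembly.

α ≈ 8.64 rad/s²

I = ½M₁R₁² + ½M₂R₂² = ½(7.99)(0.340)² + ½(7.57)(0.143)² = 0.5392 kg·m².
τ = F r = (13.7)(0.340) = 4.658 N·m.
α = τ/I = 4.658/0.5392 = 8.638 rad/s².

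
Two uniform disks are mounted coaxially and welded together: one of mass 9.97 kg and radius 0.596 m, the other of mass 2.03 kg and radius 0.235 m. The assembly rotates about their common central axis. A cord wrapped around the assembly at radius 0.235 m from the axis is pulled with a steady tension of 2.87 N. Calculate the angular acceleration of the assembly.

I = ½M₁R₁² + ½M₂R₂² = ½(9.97)(0.596)² + ½(2.03)(0.235)² = 1.827 kg·m².
τ = F r = (2.87)(0.235) = 0.6744 N·m.
α = τ/I = 0.6744/1.827 = 0.3692 rad/s².

α ≈ 0.369 rad/s²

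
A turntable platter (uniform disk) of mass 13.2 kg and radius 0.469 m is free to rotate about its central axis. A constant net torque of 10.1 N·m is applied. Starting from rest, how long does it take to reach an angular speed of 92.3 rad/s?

t ≈ 13.3 s

I = ½MR² = (1/2)(13.2)(0.469)² = 1.452 kg·m².
α = τ/I = 10.1/1.452 = 6.957 rad/s².
ω = αt ⇒ t = ω/α = 92.3/6.957 = 13.27 s.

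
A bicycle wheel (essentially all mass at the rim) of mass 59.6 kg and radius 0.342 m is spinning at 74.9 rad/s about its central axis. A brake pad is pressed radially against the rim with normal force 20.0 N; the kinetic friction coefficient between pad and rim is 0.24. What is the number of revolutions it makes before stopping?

I = MR² = (59.6)(0.342)² = 6.971 kg·m².
Friction force f = μN = (0.24)(20.0) = 4.800 N at the rim; torque magnitude τ = fR = 1.642 N·m, opposing ω.
|α| = τ/I = 1.642/6.971 = 0.2355 rad/s² (deceleration).
ω² = ω₀² − 2|α|θ with ω = 0 ⇒ θ = ω₀²/(2|α|) = 11910 rad = 1896 rev.

≈ 1900 revolutions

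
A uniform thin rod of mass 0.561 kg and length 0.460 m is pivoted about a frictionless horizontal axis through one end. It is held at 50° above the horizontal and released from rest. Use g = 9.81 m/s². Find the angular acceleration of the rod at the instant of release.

About the pivot, I = (1/3)ML² = (1/3)(0.561)(0.460)² = 0.03957 kg·m².
The weight acts at the center, a distance L/2 = 0.2300 m from the pivot; τ = Mg(L/2) cos 50° = 0.8136 N·m.
α = τ/I = 0.8136/0.03957 = 20.56 rad/s².

α ≈ 20.6 rad/s²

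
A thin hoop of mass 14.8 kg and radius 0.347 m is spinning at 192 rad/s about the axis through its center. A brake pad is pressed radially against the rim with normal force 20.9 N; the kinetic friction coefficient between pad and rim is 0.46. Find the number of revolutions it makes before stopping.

I = MR² = (14.8)(0.347)² = 1.782 kg·m².
Friction force f = μN = (0.46)(20.9) = 9.614 N at the rim; torque magnitude τ = fR = 3.336 N·m, opposing ω.
|α| = τ/I = 3.336/1.782 = 1.872 rad/s² (deceleration).
ω² = ω₀² − 2|α|θ with ω = 0 ⇒ θ = ω₀²/(2|α|) = 9846 rad = 1567 rev.

≈ 1570 revolutions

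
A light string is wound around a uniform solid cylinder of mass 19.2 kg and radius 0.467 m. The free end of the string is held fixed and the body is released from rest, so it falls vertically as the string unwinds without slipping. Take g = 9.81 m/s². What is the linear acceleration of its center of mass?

a ≈ 6.54 m/s²

Translation: Mg − T = Ma. Rotation about the center: TR = Iα with I = ½MR².
With a = αR: T = (I/R²)a = (1/2)M a, so Mg = (1 + 0.5000)Ma.
a = g/(1 + 0.5000) = 9.81/1.500 = 6.540 m/s².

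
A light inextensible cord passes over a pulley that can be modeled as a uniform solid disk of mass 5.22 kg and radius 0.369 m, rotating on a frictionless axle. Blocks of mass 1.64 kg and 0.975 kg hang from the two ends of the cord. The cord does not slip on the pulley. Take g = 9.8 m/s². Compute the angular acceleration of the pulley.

I = ½MR² = (1/2)(5.22)(0.369)² = 0.3554 kg·m².
Heavier block: m₁g − T₁ = m₁a. Lighter block: T₂ − m₂g = m₂a.
Pulley: (T₁ − T₂)R = Iα = I(a/R), so T₁ − T₂ = (I/R²)a = (1/2)M_p a = 2.610·a.
Adding the three: (m₁ − m₂)g = (m₁ + m₂ + 2.610)a, so a = (1.64 − 0.975)(9.8)/(1.64 + 0.975 + 2.610) = 1.247 m/s².
α = a/R = 1.247/0.369 = 3.380 rad/s².

α ≈ 3.38 rad/s²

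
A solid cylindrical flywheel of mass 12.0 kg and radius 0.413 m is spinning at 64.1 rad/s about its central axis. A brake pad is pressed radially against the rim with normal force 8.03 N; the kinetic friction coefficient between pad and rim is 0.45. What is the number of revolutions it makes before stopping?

I = ½MR² = (1/2)(12.0)(0.413)² = 1.023 kg·m².
Friction force f = μN = (0.45)(8.03) = 3.613 N at the rim; torque magnitude τ = fR = 1.492 N·m, opposing ω.
|α| = τ/I = 1.492/1.023 = 1.458 rad/s² (deceleration).
ω² = ω₀² − 2|α|θ with ω = 0 ⇒ θ = ω₀²/(2|α|) = 1409 rad = 224.2 rev.

≈ 224 revolutions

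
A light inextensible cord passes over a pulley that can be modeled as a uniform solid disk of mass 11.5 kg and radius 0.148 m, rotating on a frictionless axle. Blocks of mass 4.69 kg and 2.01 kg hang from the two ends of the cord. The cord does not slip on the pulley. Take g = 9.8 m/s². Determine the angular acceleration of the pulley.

I = ½MR² = (1/2)(11.5)(0.148)² = 0.1259 kg·m².
Heavier block: m₁g − T₁ = m₁a. Lighter block: T₂ − m₂g = m₂a.
Pulley: (T₁ − T₂)R = Iα = I(a/R), so T₁ − T₂ = (I/R²)a = (1/2)M_p a = 5.750·a.
Adding the three: (m₁ − m₂)g = (m₁ + m₂ + 5.750)a, so a = (4.69 − 2.01)(9.8)/(4.69 + 2.01 + 5.750) = 2.110 m/s².
α = a/R = 2.110/0.148 = 14.25 rad/s².

α ≈ 14.3 rad/s²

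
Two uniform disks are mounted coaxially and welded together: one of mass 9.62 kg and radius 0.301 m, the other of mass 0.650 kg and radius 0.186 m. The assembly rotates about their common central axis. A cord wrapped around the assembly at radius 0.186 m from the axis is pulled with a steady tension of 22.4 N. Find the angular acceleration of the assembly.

α ≈ 9.32 rad/s²

I = ½M₁R₁² + ½M₂R₂² = ½(9.62)(0.301)² + ½(0.650)(0.186)² = 0.4470 kg·m².
τ = F r = (22.4)(0.186) = 4.166 N·m.
α = τ/I = 4.166/0.4470 = 9.320 rad/s².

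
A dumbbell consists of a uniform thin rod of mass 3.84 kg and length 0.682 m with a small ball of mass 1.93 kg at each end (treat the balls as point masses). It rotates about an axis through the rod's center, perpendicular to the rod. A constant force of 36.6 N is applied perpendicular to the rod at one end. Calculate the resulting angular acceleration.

I_rod = (1/12)ML² = (1/12)(3.84)(0.682)² = 0.1488 kg·m².
I_balls = 2·m·(L/2)² = 2(1.93)(0.3410)² = 0.4488 kg·m².
Total I = 0.5977 kg·m².
τ = F·(L/2) = (36.6)(0.341) = 12.48 N·m.
α = τ/I = 12.48/0.5977 = 20.88 rad/s².

α ≈ 20.9 rad/s²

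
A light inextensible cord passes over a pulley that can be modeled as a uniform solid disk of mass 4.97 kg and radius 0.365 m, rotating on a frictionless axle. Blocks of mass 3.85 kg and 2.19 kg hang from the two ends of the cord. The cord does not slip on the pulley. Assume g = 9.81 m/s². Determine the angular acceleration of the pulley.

α ≈ 5.23 rad/s²

I = ½MR² = (1/2)(4.97)(0.365)² = 0.3311 kg·m².
Heavier block: m₁g − T₁ = m₁a. Lighter block: T₂ − m₂g = m₂a.
Pulley: (T₁ − T₂)R = Iα = I(a/R), so T₁ − T₂ = (I/R²)a = (1/2)M_p a = 2.485·a.
Adding the three: (m₁ − m₂)g = (m₁ + m₂ + 2.485)a, so a = (3.85 − 2.19)(9.81)/(3.85 + 2.19 + 2.485) = 1.910 m/s².
α = a/R = 1.910/0.365 = 5.233 rad/s².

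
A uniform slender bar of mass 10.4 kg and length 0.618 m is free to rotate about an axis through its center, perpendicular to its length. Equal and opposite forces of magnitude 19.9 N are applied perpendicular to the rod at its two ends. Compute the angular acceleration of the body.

α ≈ 37.2 rad/s²

I = (1/12)ML² = (1/12)(10.4)(0.618)² = 0.3310 kg·m².
The couple gives τ = F·(L/2) + F·(L/2) = F L = (19.9)(0.618) = 12.30 N·m.
Newton's second law for rotation, τ = Iα, gives α = τ/I = 12.30/0.3310 = 37.15 rad/s².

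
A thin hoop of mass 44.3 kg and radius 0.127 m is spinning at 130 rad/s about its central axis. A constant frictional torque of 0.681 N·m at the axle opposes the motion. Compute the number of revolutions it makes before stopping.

≈ 1410 revolutions

I = MR² = (44.3)(0.127)² = 0.7145 kg·m².
The net torque has magnitude 0.681 N·m, opposing ω.
|α| = τ/I = 0.6810/0.7145 = 0.9531 rad/s² (deceleration).
ω² = ω₀² − 2|α|θ with ω = 0 ⇒ θ = ω₀²/(2|α|) = 8866 rad = 1411 rev.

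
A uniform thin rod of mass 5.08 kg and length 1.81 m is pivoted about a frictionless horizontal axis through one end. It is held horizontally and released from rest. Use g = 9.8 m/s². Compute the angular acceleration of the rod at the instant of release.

α ≈ 8.12 rad/s²

About the pivot, I = (1/3)ML² = (1/3)(5.08)(1.81)² = 5.548 kg·m².
The weight acts at the center, a distance L/2 = 0.9050 m from the pivot; τ = Mg(L/2) = 45.05 N·m.
α = τ/I = 45.05/5.548 = 8.122 rad/s².
(Equivalently α = (3g/(2L)) = 8.122 rad/s².)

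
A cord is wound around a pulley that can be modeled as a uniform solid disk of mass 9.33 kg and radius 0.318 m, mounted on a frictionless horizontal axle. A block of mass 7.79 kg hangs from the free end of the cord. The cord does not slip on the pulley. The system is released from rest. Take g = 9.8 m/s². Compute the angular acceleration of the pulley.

I = ½MR² = (1/2)(9.33)(0.318)² = 0.4717 kg·m².
Block: mg − T = ma. Pulley: TR = Iα. No-slip: a = αR, so T = (I/R²)a = 4.665·a.
Then mg = (m + 4.665)a, so a = (7.79)(9.8)/(7.79 + 4.665) = 6.129 m/s².
α = a/R = 6.129/0.318 = 19.27 rad/s².

α ≈ 19.3 rad/s²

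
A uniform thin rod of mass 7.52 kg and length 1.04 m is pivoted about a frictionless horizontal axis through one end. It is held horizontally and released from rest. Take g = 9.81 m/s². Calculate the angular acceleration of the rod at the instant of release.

About the pivot, I = (1/3)ML² = (1/3)(7.52)(1.04)² = 2.711 kg·m².
The weight acts at the center, a distance L/2 = 0.5200 m from the pivot; τ = Mg(L/2) = 38.36 N·m.
α = τ/I = 38.36/2.711 = 14.15 rad/s².

α ≈ 14.1 rad/s²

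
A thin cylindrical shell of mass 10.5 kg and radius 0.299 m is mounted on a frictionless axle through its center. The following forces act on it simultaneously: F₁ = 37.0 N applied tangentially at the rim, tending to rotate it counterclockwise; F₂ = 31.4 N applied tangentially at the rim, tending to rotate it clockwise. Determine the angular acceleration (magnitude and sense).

α ≈ 1.78 rad/s², counterclockwise

I = MR² = (10.5)(0.299)² = 0.9387 kg·m².
Taking counterclockwise as positive: τ₁ = +(37.0)(0.299) = +11.06 N·m; τ₂ = −(31.4)(0.299) = −9.389 N·m.
Net torque τ = 1.674 N·m.
α = τ/I = 1.674/0.9387 = 1.784 rad/s².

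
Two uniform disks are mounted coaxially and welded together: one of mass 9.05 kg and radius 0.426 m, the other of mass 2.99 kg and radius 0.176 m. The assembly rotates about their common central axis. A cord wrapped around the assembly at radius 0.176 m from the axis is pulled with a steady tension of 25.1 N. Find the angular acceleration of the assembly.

I = ½M₁R₁² + ½M₂R₂² = ½(9.05)(0.426)² + ½(2.99)(0.176)² = 0.8675 kg·m².
τ = F r = (25.1)(0.176) = 4.418 N·m.
α = τ/I = 4.418/0.8675 = 5.092 rad/s².

α ≈ 5.09 rad/s²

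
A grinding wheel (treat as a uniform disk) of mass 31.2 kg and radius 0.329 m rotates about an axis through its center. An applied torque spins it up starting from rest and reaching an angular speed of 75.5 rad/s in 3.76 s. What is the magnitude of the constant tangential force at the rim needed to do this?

I = ½MR² = (1/2)(31.2)(0.329)² = 1.689 kg·m².
α = Δω/Δt = (75.5 − 0)/3.76 = 20.08 rad/s².
The required torque is τ = Iα = (1.689)(20.08) = 33.91 N·m.
A tangential force at the rim gives τ = FR, so F = τ/R = 33.91/0.329 = 103.1 N.

F ≈ 103 N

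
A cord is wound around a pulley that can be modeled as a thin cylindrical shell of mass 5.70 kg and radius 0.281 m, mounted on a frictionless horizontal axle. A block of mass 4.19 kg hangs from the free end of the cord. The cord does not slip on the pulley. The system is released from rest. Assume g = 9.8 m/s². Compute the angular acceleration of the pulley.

α ≈ 14.8 rad/s²

I = MR² = (5.70)(0.281)² = 0.4501 kg·m².
Block: mg − T = ma. Pulley: TR = Iα. No-slip: a = αR, so T = (I/R²)a = 5.700·a.
Then mg = (m + 5.700)a, so a = (4.19)(9.8)/(4.19 + 5.700) = 4.152 m/s².
α = a/R = 4.152/0.281 = 14.78 rad/s².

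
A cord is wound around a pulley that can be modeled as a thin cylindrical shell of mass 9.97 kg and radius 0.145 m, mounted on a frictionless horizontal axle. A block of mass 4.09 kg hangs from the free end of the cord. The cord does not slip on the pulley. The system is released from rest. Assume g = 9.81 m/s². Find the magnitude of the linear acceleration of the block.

I = MR² = (9.97)(0.145)² = 0.2096 kg·m².
Block: mg − T = ma. Pulley: TR = Iα. No-slip: a = αR, so T = (I/R²)a = 9.970·a.
Then mg = (m + 9.970)a, so a = (4.09)(9.81)/(4.09 + 9.970) = 2.854 m/s².

a ≈ 2.85 m/s²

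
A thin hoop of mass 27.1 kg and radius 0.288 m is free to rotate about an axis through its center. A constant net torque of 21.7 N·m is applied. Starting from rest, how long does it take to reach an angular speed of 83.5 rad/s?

t ≈ 8.65 s

I = MR² = (27.1)(0.288)² = 2.248 kg·m².
α = τ/I = 21.7/2.248 = 9.654 rad/s².
ω = αt ⇒ t = ω/α = 83.5/9.654 = 8.649 s.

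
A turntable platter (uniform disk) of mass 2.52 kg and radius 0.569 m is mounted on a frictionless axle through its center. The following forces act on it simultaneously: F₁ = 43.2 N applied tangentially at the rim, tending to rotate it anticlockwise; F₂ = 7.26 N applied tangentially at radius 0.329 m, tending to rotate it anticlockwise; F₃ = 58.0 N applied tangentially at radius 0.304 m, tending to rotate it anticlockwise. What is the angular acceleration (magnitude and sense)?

I = ½MR² = (1/2)(2.52)(0.569)² = 0.4079 kg·m².
Taking anticlockwise as positive: τ₁ = +(43.2)(0.569) = +24.58 N·m; τ₂ = +(7.26)(0.329) = +2.389 N·m; τ₃ = +(58.0)(0.304) = +17.63 N·m.
Net torque τ = 44.60 N·m.
α = τ/I = 44.60/0.4079 = 109.3 rad/s².

α ≈ 109 rad/s², anticlockwise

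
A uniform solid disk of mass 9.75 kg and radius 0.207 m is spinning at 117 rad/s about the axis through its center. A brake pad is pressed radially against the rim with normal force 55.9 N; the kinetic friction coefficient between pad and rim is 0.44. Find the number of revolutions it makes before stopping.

I = ½MR² = (1/2)(9.75)(0.207)² = 0.2089 kg·m².
Friction force f = μN = (0.44)(55.9) = 24.60 N at the rim; torque magnitude τ = fR = 5.091 N·m, opposing ω.
|α| = τ/I = 5.091/0.2089 = 24.37 rad/s² (deceleration).
ω² = ω₀² − 2|α|θ with ω = 0 ⇒ θ = ω₀²/(2|α|) = 280.8 rad = 44.69 rev.

≈ 44.7 revolutions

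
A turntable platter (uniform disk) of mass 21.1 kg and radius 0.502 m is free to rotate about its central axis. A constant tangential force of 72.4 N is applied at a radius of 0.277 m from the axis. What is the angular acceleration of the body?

I = ½MR² = (1/2)(21.1)(0.502)² = 2.659 kg·m².
τ = F·r = (72.4)(0.277) = 20.05 N·m.
From τ = Iα: α = 20.05/2.659 = 7.543 rad/s².

α ≈ 7.54 rad/s²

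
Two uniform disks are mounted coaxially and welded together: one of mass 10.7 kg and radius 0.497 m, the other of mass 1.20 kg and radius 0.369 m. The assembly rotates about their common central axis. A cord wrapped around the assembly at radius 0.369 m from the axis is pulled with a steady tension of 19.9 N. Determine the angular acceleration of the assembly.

I = ½M₁R₁² + ½M₂R₂² = ½(10.7)(0.497)² + ½(1.20)(0.369)² = 1.403 kg·m².
τ = F r = (19.9)(0.369) = 7.343 N·m.
α = τ/I = 7.343/1.403 = 5.233 rad/s².

α ≈ 5.23 rad/s²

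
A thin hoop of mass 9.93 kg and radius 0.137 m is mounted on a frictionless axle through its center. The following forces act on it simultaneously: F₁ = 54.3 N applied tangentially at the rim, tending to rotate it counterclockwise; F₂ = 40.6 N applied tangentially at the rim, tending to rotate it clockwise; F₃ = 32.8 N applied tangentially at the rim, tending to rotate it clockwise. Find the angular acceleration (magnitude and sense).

α ≈ 14.0 rad/s², clockwise

I = MR² = (9.93)(0.137)² = 0.1864 kg·m².
Taking counterclockwise as positive: τ₁ = +(54.3)(0.137) = +7.439 N·m; τ₂ = −(40.6)(0.137) = −5.562 N·m; τ₃ = −(32.8)(0.137) = −4.494 N·m.
Net torque τ = -2.617 N·m.
α = τ/I = -2.617/0.1864 = -14.04 rad/s².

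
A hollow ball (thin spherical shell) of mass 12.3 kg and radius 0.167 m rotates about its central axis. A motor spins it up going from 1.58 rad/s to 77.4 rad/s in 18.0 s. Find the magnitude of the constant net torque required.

I = (2/3)MR² = (2/3)(12.3)(0.167)² = 0.2287 kg·m².
α = Δω/Δt = (77.4 − 1.58)/18.0 = 4.212 rad/s².
τ = Iα = (0.2287)(4.212) = 0.9633 N·m.

τ ≈ 0.963 N·m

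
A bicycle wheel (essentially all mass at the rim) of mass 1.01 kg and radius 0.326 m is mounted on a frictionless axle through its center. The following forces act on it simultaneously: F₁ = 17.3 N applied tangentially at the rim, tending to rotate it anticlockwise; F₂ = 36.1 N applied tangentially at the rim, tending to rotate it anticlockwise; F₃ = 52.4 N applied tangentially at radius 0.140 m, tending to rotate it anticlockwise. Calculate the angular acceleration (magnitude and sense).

I = MR² = (1.01)(0.326)² = 0.1073 kg·m².
Taking anticlockwise as positive: τ₁ = +(17.3)(0.326) = +5.640 N·m; τ₂ = +(36.1)(0.326) = +11.77 N·m; τ₃ = +(52.4)(0.140) = +7.336 N·m.
Net torque τ = 24.74 N·m.
α = τ/I = 24.74/0.1073 = 230.5 rad/s².

α ≈ 231 rad/s², anticlockwise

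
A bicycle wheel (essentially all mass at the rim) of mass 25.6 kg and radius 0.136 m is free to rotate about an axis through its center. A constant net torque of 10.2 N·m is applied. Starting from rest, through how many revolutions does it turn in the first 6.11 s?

I = MR² = (25.6)(0.136)² = 0.4735 kg·m².
α = τ/I = 10.2/0.4735 = 21.54 rad/s².
θ = ½αt² = ½(21.54)(6.11)² = 402.1 rad.
Revolutions = θ/(2π) = 64.00.

≈ 64.0 revolutions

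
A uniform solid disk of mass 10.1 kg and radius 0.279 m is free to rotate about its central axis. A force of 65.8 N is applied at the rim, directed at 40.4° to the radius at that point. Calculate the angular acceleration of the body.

α ≈ 30.3 rad/s²

I = ½MR² = (1/2)(10.1)(0.279)² = 0.3931 kg·m².
Only the tangential component produces torque: τ = F R sinθ = (65.8)(0.279) sin 40.4° = 11.90 N·m.
From τ = Iα: α = 11.90/0.3931 = 30.27 rad/s².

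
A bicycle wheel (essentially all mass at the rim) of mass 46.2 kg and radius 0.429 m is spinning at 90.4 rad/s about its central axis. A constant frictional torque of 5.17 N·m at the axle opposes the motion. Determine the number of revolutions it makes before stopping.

I = MR² = (46.2)(0.429)² = 8.503 kg·m².
The net torque has magnitude 5.17 N·m, opposing ω.
|α| = τ/I = 5.170/8.503 = 0.6080 rad/s² (deceleration).
ω² = ω₀² − 2|α|θ with ω = 0 ⇒ θ = ω₀²/(2|α|) = 6720 rad = 1070 rev.

≈ 1070 revolutions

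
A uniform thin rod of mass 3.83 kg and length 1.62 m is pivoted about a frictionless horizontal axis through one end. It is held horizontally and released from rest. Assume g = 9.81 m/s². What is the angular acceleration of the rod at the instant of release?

About the pivot, I = (1/3)ML² = (1/3)(3.83)(1.62)² = 3.350 kg·m².
The weight acts at the center, a distance L/2 = 0.8100 m from the pivot; τ = Mg(L/2) = 30.43 N·m.
α = τ/I = 30.43/3.350 = 9.083 rad/s².

α ≈ 9.08 rad/s²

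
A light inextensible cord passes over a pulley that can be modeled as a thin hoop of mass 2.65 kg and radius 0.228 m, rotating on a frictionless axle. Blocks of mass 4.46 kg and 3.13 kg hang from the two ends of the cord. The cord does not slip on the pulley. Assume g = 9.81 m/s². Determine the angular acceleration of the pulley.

α ≈ 5.59 rad/s²

I = MR² = (2.65)(0.228)² = 0.1378 kg·m².
Heavier block: m₁g − T₁ = m₁a. Lighter block: T₂ − m₂g = m₂a.
Pulley: (T₁ − T₂)R = Iα = I(a/R), so T₁ − T₂ = (I/R²)a = 1·M_p a = 2.650·a.
Adding the three: (m₁ − m₂)g = (m₁ + m₂ + 2.650)a, so a = (4.46 − 3.13)(9.81)/(4.46 + 3.13 + 2.650) = 1.274 m/s².
α = a/R = 1.274/0.228 = 5.588 rad/s².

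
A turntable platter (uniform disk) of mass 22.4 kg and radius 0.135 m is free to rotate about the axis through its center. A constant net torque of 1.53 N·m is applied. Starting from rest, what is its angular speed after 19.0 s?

ω ≈ 142 rad/s

I = ½MR² = (1/2)(22.4)(0.135)² = 0.2041 kg·m².
α = τ/I = 1.53/0.2041 = 7.496 rad/s².
ω = ω₀ + αt = 0 + (7.496)(19.0) = 142.4 rad/s.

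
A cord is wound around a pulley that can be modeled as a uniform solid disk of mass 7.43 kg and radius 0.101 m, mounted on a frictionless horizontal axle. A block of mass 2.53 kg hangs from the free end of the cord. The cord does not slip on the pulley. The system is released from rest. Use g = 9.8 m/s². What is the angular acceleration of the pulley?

α ≈ 39.3 rad/s²

I = ½MR² = (1/2)(7.43)(0.101)² = 0.03790 kg·m².
Block: mg − T = ma. Pulley: TR = Iα. No-slip: a = αR, so T = (I/R²)a = 3.715·a.
Then mg = (m + 3.715)a, so a = (2.53)(9.8)/(2.53 + 3.715) = 3.970 m/s².
α = a/R = 3.970/0.101 = 39.31 rad/s².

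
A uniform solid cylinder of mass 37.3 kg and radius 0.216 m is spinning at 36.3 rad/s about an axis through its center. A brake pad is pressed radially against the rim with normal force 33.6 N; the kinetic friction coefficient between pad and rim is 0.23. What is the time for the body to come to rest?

I = ½MR² = (1/2)(37.3)(0.216)² = 0.8701 kg·m².
Friction force f = μN = (0.23)(33.6) = 7.728 N at the rim; torque magnitude τ = fR = 1.669 N·m, opposing ω.
|α| = τ/I = 1.669/0.8701 = 1.918 rad/s² (deceleration).
0 = ω₀ − |α|t ⇒ t = ω₀/|α| = 36.3/1.918 = 18.92 s.

t ≈ 18.9 s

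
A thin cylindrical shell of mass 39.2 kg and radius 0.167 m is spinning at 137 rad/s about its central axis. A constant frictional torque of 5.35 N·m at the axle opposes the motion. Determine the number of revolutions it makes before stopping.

≈ 305 revolutions

I = MR² = (39.2)(0.167)² = 1.093 kg·m².
The net torque has magnitude 5.35 N·m, opposing ω.
|α| = τ/I = 5.350/1.093 = 4.894 rad/s² (deceleration).
ω² = ω₀² − 2|α|θ with ω = 0 ⇒ θ = ω₀²/(2|α|) = 1918 rad = 305.2 rev.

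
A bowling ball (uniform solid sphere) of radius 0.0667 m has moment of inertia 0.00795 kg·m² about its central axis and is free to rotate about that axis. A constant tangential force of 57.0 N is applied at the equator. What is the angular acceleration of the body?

α ≈ 478 rad/s²

τ = F R = (57.0)(0.0667) = 3.802 N·m.
Newton's second law for rotation, τ = Iα, gives α = τ/I = 3.802/0.007950 = 478.2 rad/s².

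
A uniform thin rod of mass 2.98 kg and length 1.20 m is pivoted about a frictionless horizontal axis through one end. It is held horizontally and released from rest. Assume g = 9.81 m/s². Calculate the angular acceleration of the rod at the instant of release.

About the pivot, I = (1/3)ML² = (1/3)(2.98)(1.20)² = 1.430 kg·m².
The weight acts at the center, a distance L/2 = 0.6000 m from the pivot; τ = Mg(L/2) = 17.54 N·m.
α = τ/I = 17.54/1.430 = 12.26 rad/s².
(Equivalently α = (3g/(2L)) = 12.26 rad/s².)

α ≈ 12.3 rad/s²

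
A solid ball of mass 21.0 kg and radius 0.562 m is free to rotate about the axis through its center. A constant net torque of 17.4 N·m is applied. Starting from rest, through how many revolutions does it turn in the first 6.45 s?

I = (2/5)MR² = (2/5)(21.0)(0.562)² = 2.653 kg·m².
α = τ/I = 17.4/2.653 = 6.558 rad/s².
θ = ½αt² = ½(6.558)(6.45)² = 136.4 rad.
Revolutions = θ/(2π) = 21.71.

≈ 21.7 revolutions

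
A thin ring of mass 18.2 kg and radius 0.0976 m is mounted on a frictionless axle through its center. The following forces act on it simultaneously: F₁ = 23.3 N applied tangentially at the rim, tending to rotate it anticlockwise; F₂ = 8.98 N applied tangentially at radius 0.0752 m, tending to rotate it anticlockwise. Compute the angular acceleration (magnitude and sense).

α ≈ 17.0 rad/s², anticlockwise

I = MR² = (18.2)(0.0976)² = 0.1734 kg·m².
Taking anticlockwise as positive: τ₁ = +(23.3)(0.0976) = +2.274 N·m; τ₂ = +(8.98)(0.0752) = +0.6753 N·m.
Net torque τ = 2.949 N·m.
α = τ/I = 2.949/0.1734 = 17.01 rad/s².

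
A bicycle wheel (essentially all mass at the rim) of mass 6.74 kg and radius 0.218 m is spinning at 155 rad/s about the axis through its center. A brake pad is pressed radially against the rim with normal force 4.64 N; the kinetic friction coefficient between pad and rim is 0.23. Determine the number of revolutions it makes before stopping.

I = MR² = (6.74)(0.218)² = 0.3203 kg·m².
Friction force f = μN = (0.23)(4.64) = 1.067 N at the rim; torque magnitude τ = fR = 0.2326 N·m, opposing ω.
|α| = τ/I = 0.2326/0.3203 = 0.7263 rad/s² (deceleration).
ω² = ω₀² − 2|α|θ with ω = 0 ⇒ θ = ω₀²/(2|α|) = 16540 rad = 2632 rev.

≈ 2630 revolutions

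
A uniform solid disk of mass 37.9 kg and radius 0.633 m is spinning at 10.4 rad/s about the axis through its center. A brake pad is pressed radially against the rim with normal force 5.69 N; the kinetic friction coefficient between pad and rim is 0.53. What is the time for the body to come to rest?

I = ½MR² = (1/2)(37.9)(0.633)² = 7.593 kg·m².
Friction force f = μN = (0.53)(5.69) = 3.016 N at the rim; torque magnitude τ = fR = 1.909 N·m, opposing ω.
|α| = τ/I = 1.909/7.593 = 0.2514 rad/s² (deceleration).
0 = ω₀ − |α|t ⇒ t = ω₀/|α| = 10.4/0.2514 = 41.37 s.

t ≈ 41.4 s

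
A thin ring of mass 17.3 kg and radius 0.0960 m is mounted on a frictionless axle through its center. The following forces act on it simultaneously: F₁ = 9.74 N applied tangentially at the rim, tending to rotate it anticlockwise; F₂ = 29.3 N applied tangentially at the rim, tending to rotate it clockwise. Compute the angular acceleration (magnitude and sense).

I = MR² = (17.3)(0.0960)² = 0.1594 kg·m².
Taking anticlockwise as positive: τ₁ = +(9.74)(0.0960) = +0.9350 N·m; τ₂ = −(29.3)(0.0960) = −2.813 N·m.
Net torque τ = -1.878 N·m.
α = τ/I = -1.878/0.1594 = -11.78 rad/s².

α ≈ 11.8 rad/s², clockwise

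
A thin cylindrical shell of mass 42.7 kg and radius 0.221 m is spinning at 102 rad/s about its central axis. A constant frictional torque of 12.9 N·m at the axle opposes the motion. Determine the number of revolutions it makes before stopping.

≈ 134 revolutions

I = MR² = (42.7)(0.221)² = 2.086 kg·m².
The net torque has magnitude 12.9 N·m, opposing ω.
|α| = τ/I = 12.90/2.086 = 6.186 rad/s² (deceleration).
ω² = ω₀² − 2|α|θ with ω = 0 ⇒ θ = ω₀²/(2|α|) = 841.0 rad = 133.8 rev.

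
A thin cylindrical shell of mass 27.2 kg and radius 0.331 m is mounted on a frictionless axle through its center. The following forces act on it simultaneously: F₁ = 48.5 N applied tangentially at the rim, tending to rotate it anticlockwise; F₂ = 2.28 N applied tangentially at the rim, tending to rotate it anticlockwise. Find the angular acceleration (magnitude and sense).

I = MR² = (27.2)(0.331)² = 2.980 kg·m².
Taking anticlockwise as positive: τ₁ = +(48.5)(0.331) = +16.05 N·m; τ₂ = +(2.28)(0.331) = +0.7547 N·m.
Net torque τ = 16.81 N·m.
α = τ/I = 16.81/2.980 = 5.640 rad/s².

α ≈ 5.64 rad/s², anticlockwise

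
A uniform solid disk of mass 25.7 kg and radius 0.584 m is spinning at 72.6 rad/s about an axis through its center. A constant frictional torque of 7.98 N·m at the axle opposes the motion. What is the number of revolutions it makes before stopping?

I = ½MR² = (1/2)(25.7)(0.584)² = 4.383 kg·m².
The net torque has magnitude 7.98 N·m, opposing ω.
|α| = τ/I = 7.980/4.383 = 1.821 rad/s² (deceleration).
ω² = ω₀² − 2|α|θ with ω = 0 ⇒ θ = ω₀²/(2|α|) = 1447 rad = 230.4 rev.

≈ 230 revolutions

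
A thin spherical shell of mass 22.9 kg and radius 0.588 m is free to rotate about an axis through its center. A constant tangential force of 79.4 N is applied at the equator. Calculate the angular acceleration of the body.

I = (2/3)MR² = (2/3)(22.9)(0.588)² = 5.278 kg·m².
τ = F R = (79.4)(0.588) = 46.69 N·m.
Newton's second law for rotation, τ = Iα, gives α = τ/I = 46.69/5.278 = 8.845 rad/s².

α ≈ 8.85 rad/s²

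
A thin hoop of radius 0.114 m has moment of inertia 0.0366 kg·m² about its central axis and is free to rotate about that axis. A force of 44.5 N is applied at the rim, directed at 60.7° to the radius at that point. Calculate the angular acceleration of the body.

Only the tangential component produces torque: τ = F R sinθ = (44.5)(0.114) sin 60.7° = 4.424 N·m.
From τ = Iα: α = 4.424/0.03660 = 120.9 rad/s².

α ≈ 121 rad/s²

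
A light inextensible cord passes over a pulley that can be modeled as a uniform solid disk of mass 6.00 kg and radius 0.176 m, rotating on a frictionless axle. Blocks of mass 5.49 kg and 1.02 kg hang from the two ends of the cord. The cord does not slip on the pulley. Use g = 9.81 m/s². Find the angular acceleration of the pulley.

α ≈ 26.2 rad/s²

I = ½MR² = (1/2)(6.00)(0.176)² = 0.09293 kg·m².
Heavier block: m₁g − T₁ = m₁a. Lighter block: T₂ − m₂g = m₂a.
Pulley: (T₁ − T₂)R = Iα = I(a/R), so T₁ − T₂ = (I/R²)a = (1/2)M_p a = 3.000·a.
Adding the three: (m₁ − m₂)g = (m₁ + m₂ + 3.000)a, so a = (5.49 − 1.02)(9.81)/(5.49 + 1.02 + 3.000) = 4.611 m/s².
α = a/R = 4.611/0.176 = 26.20 rad/s².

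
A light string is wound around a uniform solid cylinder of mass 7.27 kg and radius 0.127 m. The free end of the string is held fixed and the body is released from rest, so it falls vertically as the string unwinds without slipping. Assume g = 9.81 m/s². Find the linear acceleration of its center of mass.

a ≈ 6.54 m/s²

Translation: Mg − T = Ma. Rotation about the center: TR = Iα with I = ½MR².
With a = αR: T = (I/R²)a = (1/2)M a, so Mg = (1 + 0.5000)Ma.
a = g/(1 + 0.5000) = 9.81/1.500 = 6.540 m/s².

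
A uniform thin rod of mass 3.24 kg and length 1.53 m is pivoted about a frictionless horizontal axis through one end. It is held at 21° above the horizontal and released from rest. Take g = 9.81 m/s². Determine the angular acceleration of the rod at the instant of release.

α ≈ 8.98 rad/s²

About the pivot, I = (1/3)ML² = (1/3)(3.24)(1.53)² = 2.528 kg·m².
The weight acts at the center, a distance L/2 = 0.7650 m from the pivot; τ = Mg(L/2) cos 21° = 22.70 N·m.
α = τ/I = 22.70/2.528 = 8.979 rad/s².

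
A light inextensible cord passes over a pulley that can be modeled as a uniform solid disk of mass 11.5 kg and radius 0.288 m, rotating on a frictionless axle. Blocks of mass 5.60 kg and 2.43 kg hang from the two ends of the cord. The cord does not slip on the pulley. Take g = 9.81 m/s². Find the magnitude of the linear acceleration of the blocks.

a ≈ 2.26 m/s²

I = ½MR² = (1/2)(11.5)(0.288)² = 0.4769 kg·m².
Heavier block: m₁g − T₁ = m₁a. Lighter block: T₂ − m₂g = m₂a.
Pulley: (T₁ − T₂)R = Iα = I(a/R), so T₁ − T₂ = (I/R²)a = (1/2)M_p a = 5.750·a.
Adding the three: (m₁ − m₂)g = (m₁ + m₂ + 5.750)a, so a = (5.60 − 2.43)(9.81)/(5.60 + 2.43 + 5.750) = 2.257 m/s².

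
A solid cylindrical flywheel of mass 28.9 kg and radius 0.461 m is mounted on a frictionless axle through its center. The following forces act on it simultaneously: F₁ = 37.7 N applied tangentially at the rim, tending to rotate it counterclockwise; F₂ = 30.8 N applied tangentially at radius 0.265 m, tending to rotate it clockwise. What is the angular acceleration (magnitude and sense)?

α ≈ 3.00 rad/s², counterclockwise

I = ½MR² = (1/2)(28.9)(0.461)² = 3.071 kg·m².
Taking counterclockwise as positive: τ₁ = +(37.7)(0.461) = +17.38 N·m; τ₂ = −(30.8)(0.265) = −8.162 N·m.
Net torque τ = 9.218 N·m.
α = τ/I = 9.218/3.071 = 3.002 rad/s².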